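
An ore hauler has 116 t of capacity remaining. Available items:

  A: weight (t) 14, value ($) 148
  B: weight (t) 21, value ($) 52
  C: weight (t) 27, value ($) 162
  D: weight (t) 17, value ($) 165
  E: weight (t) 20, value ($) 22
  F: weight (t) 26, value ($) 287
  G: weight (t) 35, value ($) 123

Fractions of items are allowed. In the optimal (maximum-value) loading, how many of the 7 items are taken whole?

4

Ratios (sorted): F 11.04, A 10.57, D 9.71, C 6.00, G 3.51, B 2.48, E 1.10
take F (26 @ 287); take A (14 @ 148); take D (17 @ 165); take C (27 @ 162); take 32/35 of G → 112.46. Capacity used 116/116.
4 item(s) taken whole; one partial (take 32/35 of G).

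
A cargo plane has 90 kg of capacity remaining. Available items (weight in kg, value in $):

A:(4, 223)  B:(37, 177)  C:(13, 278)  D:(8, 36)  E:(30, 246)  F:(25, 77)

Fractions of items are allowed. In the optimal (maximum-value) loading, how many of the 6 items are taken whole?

4

Ratios (sorted): A 55.75, C 21.38, E 8.20, B 4.78, D 4.50, F 3.08
take A (4 @ 223); take C (13 @ 278); take E (30 @ 246); take B (37 @ 177); take 6/8 of D → 27.00. Capacity used 90/90.
4 item(s) taken whole; one partial (take 6/8 of D).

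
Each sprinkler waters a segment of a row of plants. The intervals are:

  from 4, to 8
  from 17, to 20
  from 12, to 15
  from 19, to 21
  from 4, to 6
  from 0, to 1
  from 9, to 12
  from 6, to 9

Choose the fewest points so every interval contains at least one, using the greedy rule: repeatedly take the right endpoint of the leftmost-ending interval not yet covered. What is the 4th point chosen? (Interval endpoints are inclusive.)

20

By right end: [0,1]  [4,6]  [4,8]  [6,9]  [9,12]  [12,15]  [17,20]  [19,21]
[0,1] uncovered → point at 1; [4,6] uncovered → point at 6; [9,12] uncovered → point at 12; [17,20] uncovered → point at 20.
Points: 1, 6, 12, 20 (4 total).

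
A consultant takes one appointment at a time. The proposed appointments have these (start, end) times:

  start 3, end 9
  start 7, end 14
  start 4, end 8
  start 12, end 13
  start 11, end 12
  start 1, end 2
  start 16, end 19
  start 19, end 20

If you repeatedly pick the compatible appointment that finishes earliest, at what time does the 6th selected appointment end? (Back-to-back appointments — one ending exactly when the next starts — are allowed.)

By end time: (1,2), (4,8), (3,9), (11,12), (12,13), (7,14), (16,19), (19,20).
Pick (1,2); next start ≥ 2 → (4,8); next start ≥ 8 → (11,12); next start ≥ 12 → (12,13); next start ≥ 13 → (16,19); next start ≥ 19 → (19,20).
Selected: (1,2) (4,8) (11,12) (12,13) (16,19) (19,20)

20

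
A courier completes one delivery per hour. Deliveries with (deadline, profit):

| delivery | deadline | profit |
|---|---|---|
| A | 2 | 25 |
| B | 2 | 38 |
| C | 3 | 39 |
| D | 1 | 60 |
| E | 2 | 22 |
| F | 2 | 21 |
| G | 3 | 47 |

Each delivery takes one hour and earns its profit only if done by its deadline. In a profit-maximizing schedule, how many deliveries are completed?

3

By profit: D(d1,60), G(d3,47), C(d3,39), B(d2,38), A(d2,25), E(d2,22), F(d2,21)
D→slot 1; G→slot 3; C→slot 2; B skipped; A skipped; E skipped; F skipped.
3 of 7 scheduled.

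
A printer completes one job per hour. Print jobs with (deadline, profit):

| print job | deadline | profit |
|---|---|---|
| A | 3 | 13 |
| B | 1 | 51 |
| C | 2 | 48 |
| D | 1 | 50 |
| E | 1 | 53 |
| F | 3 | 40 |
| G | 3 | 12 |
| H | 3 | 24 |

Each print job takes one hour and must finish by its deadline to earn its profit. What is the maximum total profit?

141

Profit order: E=53 B=51 D=50 C=48 F=40 H=24 A=13 G=12
Assign: E→slot 1, B skipped, D skipped, C→slot 2, F→slot 3, H skipped, A skipped, G skipped.
Slots: [1:E] [2:C] [3:F]
Profit = 53 + 48 + 40 = 141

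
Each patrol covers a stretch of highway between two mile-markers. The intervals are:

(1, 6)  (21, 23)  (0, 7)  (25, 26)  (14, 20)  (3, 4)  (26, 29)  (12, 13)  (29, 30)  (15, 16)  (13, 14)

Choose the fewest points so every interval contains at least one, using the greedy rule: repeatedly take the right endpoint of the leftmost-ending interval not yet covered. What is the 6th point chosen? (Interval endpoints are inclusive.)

Process intervals by earliest right end; each time one isn't hit yet, stab at its right endpoint.
By right end: [3,4]  [1,6]  [0,7]  [12,13]  [13,14]  [15,16]  [14,20]  [21,23]  [25,26]  [26,29]  [29,30]
[3,4] uncovered → point at 4; [12,13] uncovered → point at 13; [15,16] uncovered → point at 16; [21,23] uncovered → point at 23; [25,26] uncovered → point at 26; [29,30] uncovered → point at 30.
Points: 4, 13, 16, 23, 26, 30 (6 total).

30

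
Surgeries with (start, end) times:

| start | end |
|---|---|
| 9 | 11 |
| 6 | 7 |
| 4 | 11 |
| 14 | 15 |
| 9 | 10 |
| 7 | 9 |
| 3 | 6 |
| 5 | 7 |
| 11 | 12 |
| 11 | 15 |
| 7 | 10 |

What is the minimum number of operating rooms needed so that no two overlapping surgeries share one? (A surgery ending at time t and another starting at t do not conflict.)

starts: [3, 4, 5, 6, 7, 7, 9, 9, 11, 11, 14]
ends:   [6, 7, 7, 9, 10, 10, 11, 11, 12, 15, 15]
s3→1 s4→2 s5→3 e6→2 s6→3 e7→2 e7→1 s7→2 s7→3 e9→2 s9→3 s9→4  — peak 4.

4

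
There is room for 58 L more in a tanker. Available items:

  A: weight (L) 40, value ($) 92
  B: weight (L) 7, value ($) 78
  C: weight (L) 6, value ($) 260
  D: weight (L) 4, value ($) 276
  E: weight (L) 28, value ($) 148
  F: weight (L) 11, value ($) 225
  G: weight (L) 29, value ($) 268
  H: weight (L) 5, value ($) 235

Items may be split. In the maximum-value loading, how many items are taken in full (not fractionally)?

5

Greedy by value/weight ratio, highest first.
Order: D (276/4=69.00) > H (235/5=47.00) > C (260/6=43.33) > F (225/11=20.45) > B (78/7=11.14) > G (268/29=9.24) > E (148/28=5.29) > A (92/40=2.30)
Fill: take D (4 @ 276) → take H (5 @ 235) → take C (6 @ 260) → take F (11 @ 225) → take B (7 @ 78) → take 25/29 of G → 231.03; 58/58 used.
5 item(s) taken whole; one partial (take 25/29 of G).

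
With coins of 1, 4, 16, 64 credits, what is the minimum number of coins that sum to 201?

201 = 3×64 + 2×4 + 1×1
Total coins = 3 + 2 + 1 = 6

6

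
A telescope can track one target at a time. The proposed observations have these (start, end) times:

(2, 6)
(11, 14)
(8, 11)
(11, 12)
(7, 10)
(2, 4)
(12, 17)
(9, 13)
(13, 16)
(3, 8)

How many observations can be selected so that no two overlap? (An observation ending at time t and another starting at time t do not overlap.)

By end time: (2,4), (2,6), (3,8), (7,10), (8,11), (11,12), (9,13), (11,14), (13,16), (12,17).
Pick (2,4); next start ≥ 4 → (7,10); next start ≥ 10 → (11,12); next start ≥ 12 → (13,16).
Selected 4 observations.

4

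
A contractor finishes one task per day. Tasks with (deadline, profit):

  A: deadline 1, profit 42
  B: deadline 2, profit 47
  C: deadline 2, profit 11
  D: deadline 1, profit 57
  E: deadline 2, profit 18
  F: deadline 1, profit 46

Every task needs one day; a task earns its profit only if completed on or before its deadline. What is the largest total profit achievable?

Take jobs in profit order; each goes to the latest open slot no later than its deadline.
By profit: D(d1,57), B(d2,47), F(d1,46), A(d1,42), E(d2,18), C(d2,11)
D→slot 1; B→slot 2; F skipped; A skipped; E skipped; C skipped.
Profit = 57 + 47 = 104

104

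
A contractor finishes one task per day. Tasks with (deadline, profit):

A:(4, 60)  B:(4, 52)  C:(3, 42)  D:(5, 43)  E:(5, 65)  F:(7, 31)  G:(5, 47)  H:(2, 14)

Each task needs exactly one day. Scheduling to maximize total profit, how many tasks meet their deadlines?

Sort by profit descending; place each in the latest free slot ≤ its deadline.
By profit: E(d5,65), A(d4,60), B(d4,52), G(d5,47), D(d5,43), C(d3,42), F(d7,31), H(d2,14)
E→slot 5; A→slot 4; B→slot 3; G→slot 2; D→slot 1; C skipped; F→slot 7; H skipped.
6 of 8 scheduled.

6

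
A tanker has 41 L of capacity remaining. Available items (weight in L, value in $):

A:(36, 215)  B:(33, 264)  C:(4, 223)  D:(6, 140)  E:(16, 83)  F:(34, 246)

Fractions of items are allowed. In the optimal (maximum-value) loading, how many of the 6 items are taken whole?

2

Sort by value per unit weight and fill in that order.
Ratios (sorted): C 55.75, D 23.33, B 8.00, F 7.24, A 5.97, E 5.19
take C (4 @ 223); take D (6 @ 140); take 31/33 of B → 248.00. Capacity used 41/41.
2 item(s) taken whole; one partial (take 31/33 of B).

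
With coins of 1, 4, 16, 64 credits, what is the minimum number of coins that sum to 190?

Greedy: take as many of the largest coin as possible, then repeat with the remainder.
190 − 2×64→62 − 3×16→14 − 3×4→2 − 2×1→0
Total coins = 2 + 3 + 3 + 2 = 10

10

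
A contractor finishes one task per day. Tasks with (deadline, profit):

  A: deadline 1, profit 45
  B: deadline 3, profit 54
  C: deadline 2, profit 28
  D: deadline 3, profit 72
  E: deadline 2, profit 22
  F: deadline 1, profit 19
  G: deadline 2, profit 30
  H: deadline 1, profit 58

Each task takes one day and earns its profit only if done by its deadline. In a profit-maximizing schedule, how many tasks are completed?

3

Sort by profit descending; place each in the latest free slot ≤ its deadline.
Profit order: D=72 H=58 B=54 A=45 G=30 C=28 E=22 F=19
Assign: D→slot 3, H→slot 1, B→slot 2, A skipped, G skipped, C skipped, E skipped, F skipped.
Slots: [1:H] [2:B] [3:D]
3 of 8 scheduled.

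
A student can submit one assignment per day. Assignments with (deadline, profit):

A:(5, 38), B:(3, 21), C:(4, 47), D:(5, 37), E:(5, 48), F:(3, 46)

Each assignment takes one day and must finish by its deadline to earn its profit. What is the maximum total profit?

216

Take jobs in profit order; each goes to the latest open slot no later than its deadline.
By profit: E(d5,48), C(d4,47), F(d3,46), A(d5,38), D(d5,37), B(d3,21)
E→slot 5; C→slot 4; F→slot 3; A→slot 2; D→slot 1; B skipped.
Profit = 37 + 38 + 46 + 47 + 48 = 216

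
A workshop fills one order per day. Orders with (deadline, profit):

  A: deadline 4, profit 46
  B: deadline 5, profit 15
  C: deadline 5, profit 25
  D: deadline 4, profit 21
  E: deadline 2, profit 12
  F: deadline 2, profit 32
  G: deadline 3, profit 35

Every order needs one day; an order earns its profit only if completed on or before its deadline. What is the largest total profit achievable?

Sort by profit descending; place each in the latest free slot ≤ its deadline.
Profit order: A=46 G=35 F=32 C=25 D=21 B=15 E=12
Assign: A→slot 4, G→slot 3, F→slot 2, C→slot 5, D→slot 1, B skipped, E skipped.
Slots: [1:D] [2:F] [3:G] [4:A] [5:C]
Profit = 21 + 32 + 35 + 46 + 25 = 159

159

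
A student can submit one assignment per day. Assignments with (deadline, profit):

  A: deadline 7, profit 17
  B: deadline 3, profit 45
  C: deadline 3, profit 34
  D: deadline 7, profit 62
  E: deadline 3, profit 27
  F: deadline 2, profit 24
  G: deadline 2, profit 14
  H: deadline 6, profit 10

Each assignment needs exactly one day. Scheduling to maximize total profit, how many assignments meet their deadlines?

6

Take jobs in profit order; each goes to the latest open slot no later than its deadline.
By profit: D(d7,62), B(d3,45), C(d3,34), E(d3,27), F(d2,24), A(d7,17), G(d2,14), H(d6,10)
D→slot 7; B→slot 3; C→slot 2; E→slot 1; F skipped; A→slot 6; G skipped; H→slot 5.
6 of 8 scheduled.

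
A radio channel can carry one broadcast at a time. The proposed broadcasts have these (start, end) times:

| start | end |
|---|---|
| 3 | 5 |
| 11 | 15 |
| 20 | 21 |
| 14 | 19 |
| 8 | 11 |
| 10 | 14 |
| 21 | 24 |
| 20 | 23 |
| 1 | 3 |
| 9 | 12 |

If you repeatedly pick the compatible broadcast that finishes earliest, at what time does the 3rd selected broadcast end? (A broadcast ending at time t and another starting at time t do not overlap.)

Greedy by earliest finish: after sorting by end time, pick each interval compatible with the last pick.
Sorted by end: (1,3)  (3,5)  (8,11)  (9,12)  (10,14)  (11,15)  (14,19)  (20,21)  (20,23)  (21,24)
take (1,3); take (3,5); take (8,11); skip (10,14); take (11,15); skip (14,19); take (20,21); skip (20,23); take (21,24).
Selected: (1,3) (3,5) (8,11) (11,15) (20,21) (21,24)

11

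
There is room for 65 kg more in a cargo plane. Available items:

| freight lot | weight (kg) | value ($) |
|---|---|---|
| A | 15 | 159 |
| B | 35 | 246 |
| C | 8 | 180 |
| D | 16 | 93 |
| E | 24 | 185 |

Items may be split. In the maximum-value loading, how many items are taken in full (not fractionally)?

3

Greedy by value/weight ratio, highest first.
Order: C (180/8=22.50) > A (159/15=10.60) > E (185/24=7.71) > B (246/35=7.03) > D (93/16=5.81)
Fill: take C (8 @ 180) → take A (15 @ 159) → take E (24 @ 185) → take 18/35 of B → 126.51; 65/65 used.
3 item(s) taken whole; one partial (take 18/35 of B).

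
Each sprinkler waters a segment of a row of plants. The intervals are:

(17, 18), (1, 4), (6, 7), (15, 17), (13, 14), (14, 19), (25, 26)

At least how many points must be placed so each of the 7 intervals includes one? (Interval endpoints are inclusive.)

5

Process intervals by earliest right end; each time one isn't hit yet, stab at its right endpoint.
By right end: [1,4]  [6,7]  [13,14]  [15,17]  [17,18]  [14,19]  [25,26]
[1,4] uncovered → point at 4; [6,7] uncovered → point at 7; [13,14] uncovered → point at 14; [15,17] uncovered → point at 17; [25,26] uncovered → point at 26.
Points: 4, 7, 14, 17, 26 (5 total).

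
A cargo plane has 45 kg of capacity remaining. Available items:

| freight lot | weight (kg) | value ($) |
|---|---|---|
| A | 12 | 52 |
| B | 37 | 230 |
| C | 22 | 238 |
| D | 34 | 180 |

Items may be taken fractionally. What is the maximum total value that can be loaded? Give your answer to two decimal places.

380.97

Sort by value per unit weight and fill in that order.
Ratios (sorted): C 10.82, B 6.22, D 5.29, A 4.33
take C (22 @ 238); take 23/37 of B → 142.97. Capacity used 45/45.
Total value = 380.97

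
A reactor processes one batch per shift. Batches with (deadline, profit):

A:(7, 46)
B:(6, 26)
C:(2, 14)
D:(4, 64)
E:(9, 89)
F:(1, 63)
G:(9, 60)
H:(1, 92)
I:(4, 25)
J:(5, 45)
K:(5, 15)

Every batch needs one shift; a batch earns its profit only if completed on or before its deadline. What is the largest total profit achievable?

462

Take jobs in profit order; each goes to the latest open slot no later than its deadline.
By profit: H(d1,92), E(d9,89), D(d4,64), F(d1,63), G(d9,60), A(d7,46), J(d5,45), B(d6,26), I(d4,25), K(d5,15), C(d2,14)
H→slot 1; E→slot 9; D→slot 4; F skipped; G→slot 8; A→slot 7; J→slot 5; B→slot 6; I→slot 3; K→slot 2; C skipped.
Profit = 92 + 15 + 25 + 64 + 45 + 26 + 46 + 60 + 89 = 462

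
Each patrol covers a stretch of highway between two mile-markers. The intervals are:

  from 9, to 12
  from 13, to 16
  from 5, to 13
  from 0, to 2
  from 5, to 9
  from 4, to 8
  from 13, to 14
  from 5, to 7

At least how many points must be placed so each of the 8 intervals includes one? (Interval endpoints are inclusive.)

4

Process intervals by earliest right end; each time one isn't hit yet, stab at its right endpoint.
Sorted: [0,2] [5,7] [4,8] [5,9] [9,12] [5,13] [13,14] [13,16]
{[0,2]} hit by 2; {[5,7],[4,8],[5,9]} hit by 7; {[9,12],[5,13]} hit by 12; {[13,14],[13,16]} hit by 14.
Points: 2, 7, 12, 14 (4 total).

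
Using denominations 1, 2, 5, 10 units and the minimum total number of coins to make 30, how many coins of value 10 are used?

Use the largest denomination that fits, subtract, and repeat.
30 = 3×10
Count of 10: 3

3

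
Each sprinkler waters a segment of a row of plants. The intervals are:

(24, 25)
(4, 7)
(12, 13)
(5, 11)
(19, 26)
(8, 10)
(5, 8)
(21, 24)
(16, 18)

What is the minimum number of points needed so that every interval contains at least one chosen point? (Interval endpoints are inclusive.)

Process intervals by earliest right end; each time one isn't hit yet, stab at its right endpoint.
By right end: [4,7]  [5,8]  [8,10]  [5,11]  [12,13]  [16,18]  [21,24]  [24,25]  [19,26]
[4,7] uncovered → point at 7; [8,10] uncovered → point at 10; [12,13] uncovered → point at 13; [16,18] uncovered → point at 18; [21,24] uncovered → point at 24.
Points: 7, 10, 13, 18, 24 (5 total).

5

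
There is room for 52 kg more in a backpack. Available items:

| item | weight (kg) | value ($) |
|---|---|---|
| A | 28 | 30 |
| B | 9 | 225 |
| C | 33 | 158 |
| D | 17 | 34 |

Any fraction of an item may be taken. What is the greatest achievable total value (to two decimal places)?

Ratios (sorted): B 25.00, C 4.79, D 2.00, A 1.07
take B (9 @ 225); take C (33 @ 158); take 10/17 of D → 20.00. Capacity used 52/52.
Total value = 403.00

403.00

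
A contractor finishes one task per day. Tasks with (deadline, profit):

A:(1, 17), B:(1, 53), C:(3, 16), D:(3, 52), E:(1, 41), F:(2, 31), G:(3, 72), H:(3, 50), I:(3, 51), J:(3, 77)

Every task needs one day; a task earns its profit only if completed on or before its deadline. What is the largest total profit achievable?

By profit: J(d3,77), G(d3,72), B(d1,53), D(d3,52), I(d3,51), H(d3,50), E(d1,41), F(d2,31), A(d1,17), C(d3,16)
J→slot 3; G→slot 2; B→slot 1; D skipped; I skipped; H skipped; E skipped; F skipped; A skipped; C skipped.
Profit = 53 + 72 + 77 = 202

202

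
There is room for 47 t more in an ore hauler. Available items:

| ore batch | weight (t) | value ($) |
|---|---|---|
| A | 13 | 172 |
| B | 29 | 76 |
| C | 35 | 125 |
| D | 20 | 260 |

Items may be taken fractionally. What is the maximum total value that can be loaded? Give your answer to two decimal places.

482.00

Sort by value per unit weight and fill in that order.
Ratios (sorted): A 13.23, D 13.00, C 3.57, B 2.62
take A (13 @ 172); take D (20 @ 260); take 14/35 of C → 50.00. Capacity used 47/47.
Total value = 482.00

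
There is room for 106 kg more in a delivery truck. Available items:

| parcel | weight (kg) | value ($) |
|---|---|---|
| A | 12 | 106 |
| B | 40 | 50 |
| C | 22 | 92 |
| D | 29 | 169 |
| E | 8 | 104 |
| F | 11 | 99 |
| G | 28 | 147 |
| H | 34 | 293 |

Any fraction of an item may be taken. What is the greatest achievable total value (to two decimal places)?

834.00

Order: E (104/8=13.00) > F (99/11=9.00) > A (106/12=8.83) > H (293/34=8.62) > D (169/29=5.83) > G (147/28=5.25) > C (92/22=4.18) > B (50/40=1.25)
Fill: take E (8 @ 104) → take F (11 @ 99) → take A (12 @ 106) → take H (34 @ 293) → take D (29 @ 169) → take 12/28 of G → 63.00; 106/106 used.
Total value = 834.00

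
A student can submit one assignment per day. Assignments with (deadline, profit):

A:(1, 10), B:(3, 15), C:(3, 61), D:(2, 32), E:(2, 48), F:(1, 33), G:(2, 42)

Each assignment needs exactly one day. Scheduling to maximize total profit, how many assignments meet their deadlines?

3

Take jobs in profit order; each goes to the latest open slot no later than its deadline.
By profit: C(d3,61), E(d2,48), G(d2,42), F(d1,33), D(d2,32), B(d3,15), A(d1,10)
C→slot 3; E→slot 2; G→slot 1; F skipped; D skipped; B skipped; A skipped.
3 of 7 scheduled.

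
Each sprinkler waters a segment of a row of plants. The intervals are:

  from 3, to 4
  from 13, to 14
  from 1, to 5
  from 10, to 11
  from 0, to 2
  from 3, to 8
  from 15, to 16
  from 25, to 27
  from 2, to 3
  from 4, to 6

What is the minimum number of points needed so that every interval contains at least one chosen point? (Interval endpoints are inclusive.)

6

Sorted: [0,2] [2,3] [3,4] [1,5] [4,6] [3,8] [10,11] [13,14] [15,16] [25,27]
{[0,2],[2,3]} hit by 2; {[3,4],[1,5],[4,6],[3,8]} hit by 4; {[10,11]} hit by 11; {[13,14]} hit by 14; {[15,16]} hit by 16; {[25,27]} hit by 27.
Points: 2, 4, 11, 14, 16, 27 (6 total).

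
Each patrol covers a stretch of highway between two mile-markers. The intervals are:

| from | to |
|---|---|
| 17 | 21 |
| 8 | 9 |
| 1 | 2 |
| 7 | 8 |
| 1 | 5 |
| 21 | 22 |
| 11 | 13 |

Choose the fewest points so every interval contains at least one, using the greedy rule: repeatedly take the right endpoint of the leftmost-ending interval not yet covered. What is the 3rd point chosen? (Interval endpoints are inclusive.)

Sorted: [1,2] [1,5] [7,8] [8,9] [11,13] [17,21] [21,22]
{[1,2],[1,5]} hit by 2; {[7,8],[8,9]} hit by 8; {[11,13]} hit by 13; {[17,21],[21,22]} hit by 21.
Points: 2, 8, 13, 21 (4 total).

13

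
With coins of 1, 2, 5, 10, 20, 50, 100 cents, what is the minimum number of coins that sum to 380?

6

380 − 3×100→80 − 1×50→30 − 1×20→10 − 1×10→0
Total coins = 3 + 1 + 1 + 1 = 6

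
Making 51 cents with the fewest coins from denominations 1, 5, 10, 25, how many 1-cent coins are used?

1

51 − 2×25→1 − 1×1→0
Count of 1: 1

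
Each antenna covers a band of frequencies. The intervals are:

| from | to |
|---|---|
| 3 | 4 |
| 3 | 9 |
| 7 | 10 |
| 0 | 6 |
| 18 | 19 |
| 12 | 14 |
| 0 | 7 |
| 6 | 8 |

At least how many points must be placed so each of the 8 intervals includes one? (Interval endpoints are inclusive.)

4

Sort by right endpoint; whenever an interval is uncovered, place a point at its right end.
By right end: [3,4]  [0,6]  [0,7]  [6,8]  [3,9]  [7,10]  [12,14]  [18,19]
[3,4] uncovered → point at 4; [6,8] uncovered → point at 8; [12,14] uncovered → point at 14; [18,19] uncovered → point at 19.
Points: 4, 8, 14, 19 (4 total).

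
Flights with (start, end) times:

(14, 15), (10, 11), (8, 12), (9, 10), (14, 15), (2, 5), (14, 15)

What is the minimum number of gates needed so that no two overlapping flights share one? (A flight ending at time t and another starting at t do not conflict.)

Count concurrent intervals with a sweep; the peak is the room count.
starts: [2, 8, 9, 10, 14, 14, 14]
ends:   [5, 10, 11, 12, 15, 15, 15]
s2→1 e5→0 s8→1 s9→2 e10→1 s10→2 e11→1 e12→0 s14→1 s14→2 s14→3  — peak 3.

3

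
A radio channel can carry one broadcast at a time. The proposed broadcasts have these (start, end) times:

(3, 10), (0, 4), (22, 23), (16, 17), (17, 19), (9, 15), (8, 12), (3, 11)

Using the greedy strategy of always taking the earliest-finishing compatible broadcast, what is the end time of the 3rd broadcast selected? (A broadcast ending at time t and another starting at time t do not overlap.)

17

Order by finish time; keep every interval that doesn't clash with the previous kept one.
Sorted by end: (0,4)  (3,10)  (3,11)  (8,12)  (9,15)  (16,17)  (17,19)  (22,23)
take (0,4); skip (3,10); skip (3,11); take (8,12); take (16,17); take (17,19); take (22,23).
Selected: (0,4) (8,12) (16,17) (17,19) (22,23)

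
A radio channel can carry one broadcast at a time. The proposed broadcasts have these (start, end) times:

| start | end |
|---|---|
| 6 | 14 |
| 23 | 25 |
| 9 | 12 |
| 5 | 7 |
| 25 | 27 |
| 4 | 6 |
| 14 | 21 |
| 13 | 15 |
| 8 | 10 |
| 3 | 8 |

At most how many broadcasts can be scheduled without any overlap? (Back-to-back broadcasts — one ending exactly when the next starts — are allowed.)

Sorted by end: (4,6)  (5,7)  (3,8)  (8,10)  (9,12)  (6,14)  (13,15)  (14,21)  (23,25)  (25,27)
take (4,6); skip (5,7); take (8,10); skip (9,12); skip (6,14); take (13,15); take (23,25); take (25,27).
Selected 5 broadcasts.

5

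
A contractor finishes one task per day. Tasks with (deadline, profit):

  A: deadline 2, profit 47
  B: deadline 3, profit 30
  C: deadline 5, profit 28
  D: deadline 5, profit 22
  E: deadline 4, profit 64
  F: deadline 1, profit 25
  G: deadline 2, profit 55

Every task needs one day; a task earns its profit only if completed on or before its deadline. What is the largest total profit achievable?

Sort by profit descending; place each in the latest free slot ≤ its deadline.
Profit order: E=64 G=55 A=47 B=30 C=28 F=25 D=22
Assign: E→slot 4, G→slot 2, A→slot 1, B→slot 3, C→slot 5, F skipped, D skipped.
Slots: [1:A] [2:G] [3:B] [4:E] [5:C]
Profit = 47 + 55 + 30 + 64 + 28 = 224

224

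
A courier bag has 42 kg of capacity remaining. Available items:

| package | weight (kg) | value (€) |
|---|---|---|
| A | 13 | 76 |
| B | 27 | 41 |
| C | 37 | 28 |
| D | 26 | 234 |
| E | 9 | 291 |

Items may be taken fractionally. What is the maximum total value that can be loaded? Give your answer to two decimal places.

565.92

Sort by value per unit weight and fill in that order.
Ratios (sorted): E 32.33, D 9.00, A 5.85, B 1.52, C 0.76
take E (9 @ 291); take D (26 @ 234); take 7/13 of A → 40.92. Capacity used 42/42.
Total value = 565.92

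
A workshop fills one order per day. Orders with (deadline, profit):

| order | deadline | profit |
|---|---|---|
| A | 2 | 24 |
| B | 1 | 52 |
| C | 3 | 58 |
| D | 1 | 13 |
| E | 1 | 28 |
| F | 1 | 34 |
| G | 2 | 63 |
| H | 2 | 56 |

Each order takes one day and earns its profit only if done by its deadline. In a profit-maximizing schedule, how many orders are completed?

Take jobs in profit order; each goes to the latest open slot no later than its deadline.
Profit order: G=63 C=58 H=56 B=52 F=34 E=28 A=24 D=13
Assign: G→slot 2, C→slot 3, H→slot 1, B skipped, F skipped, E skipped, A skipped, D skipped.
Slots: [1:H] [2:G] [3:C]
3 of 8 scheduled.

3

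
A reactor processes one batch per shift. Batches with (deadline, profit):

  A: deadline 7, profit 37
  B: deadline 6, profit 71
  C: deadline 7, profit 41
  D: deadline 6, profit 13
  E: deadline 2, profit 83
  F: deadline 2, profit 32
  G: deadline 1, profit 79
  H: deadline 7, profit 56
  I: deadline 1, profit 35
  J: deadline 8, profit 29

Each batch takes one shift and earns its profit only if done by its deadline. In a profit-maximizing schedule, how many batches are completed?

8

Sort by profit descending; place each in the latest free slot ≤ its deadline.
By profit: E(d2,83), G(d1,79), B(d6,71), H(d7,56), C(d7,41), A(d7,37), I(d1,35), F(d2,32), J(d8,29), D(d6,13)
E→slot 2; G→slot 1; B→slot 6; H→slot 7; C→slot 5; A→slot 4; I skipped; F skipped; J→slot 8; D→slot 3.
8 of 10 scheduled.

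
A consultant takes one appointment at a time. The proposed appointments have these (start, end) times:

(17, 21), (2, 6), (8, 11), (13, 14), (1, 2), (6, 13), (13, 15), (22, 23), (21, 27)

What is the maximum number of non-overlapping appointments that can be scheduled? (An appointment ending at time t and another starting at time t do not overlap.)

6

Sorted by end: (1,2)  (2,6)  (8,11)  (6,13)  (13,14)  (13,15)  (17,21)  (22,23)  (21,27)
take (1,2); take (2,6); take (8,11); take (13,14); take (17,21); take (22,23).
Selected 6 appointments.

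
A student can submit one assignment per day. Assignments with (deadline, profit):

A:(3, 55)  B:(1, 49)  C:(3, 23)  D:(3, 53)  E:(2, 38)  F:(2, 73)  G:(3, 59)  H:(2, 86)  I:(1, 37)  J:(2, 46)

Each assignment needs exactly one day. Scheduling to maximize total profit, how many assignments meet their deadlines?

Sort by profit descending; place each in the latest free slot ≤ its deadline.
By profit: H(d2,86), F(d2,73), G(d3,59), A(d3,55), D(d3,53), B(d1,49), J(d2,46), E(d2,38), I(d1,37), C(d3,23)
H→slot 2; F→slot 1; G→slot 3; A skipped; D skipped; B skipped; J skipped; E skipped; I skipped; C skipped.
3 of 10 scheduled.

3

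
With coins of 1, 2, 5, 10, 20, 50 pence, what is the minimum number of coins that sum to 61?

3

Use the largest denomination that fits, subtract, and repeat.
61 = 1×50 + 1×10 + 1×1
Total coins = 1 + 1 + 1 = 3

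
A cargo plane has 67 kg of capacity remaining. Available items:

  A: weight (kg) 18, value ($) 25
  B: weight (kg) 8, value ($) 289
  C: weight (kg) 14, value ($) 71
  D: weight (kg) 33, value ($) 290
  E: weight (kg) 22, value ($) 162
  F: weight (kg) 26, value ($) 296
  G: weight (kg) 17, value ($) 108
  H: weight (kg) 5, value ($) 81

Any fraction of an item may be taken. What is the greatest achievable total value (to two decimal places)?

Greedy by value/weight ratio, highest first.
Ratios (sorted): B 36.12, H 16.20, F 11.38, D 8.79, E 7.36, G 6.35, C 5.07, A 1.39
take B (8 @ 289); take H (5 @ 81); take F (26 @ 296); take 28/33 of D → 246.06. Capacity used 67/67.
Total value = 912.06

912.06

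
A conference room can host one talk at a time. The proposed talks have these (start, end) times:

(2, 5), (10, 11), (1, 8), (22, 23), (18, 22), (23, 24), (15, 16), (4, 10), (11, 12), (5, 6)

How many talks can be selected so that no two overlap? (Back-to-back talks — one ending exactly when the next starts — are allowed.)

8

Greedy by earliest finish: after sorting by end time, pick each interval compatible with the last pick.
By end time: (2,5), (5,6), (1,8), (4,10), (10,11), (11,12), (15,16), (18,22), (22,23), (23,24).
Pick (2,5); next start ≥ 5 → (5,6); next start ≥ 6 → (10,11); next start ≥ 11 → (11,12); next start ≥ 12 → (15,16); next start ≥ 16 → (18,22); next start ≥ 22 → (22,23); next start ≥ 23 → (23,24).
Selected 8 talks.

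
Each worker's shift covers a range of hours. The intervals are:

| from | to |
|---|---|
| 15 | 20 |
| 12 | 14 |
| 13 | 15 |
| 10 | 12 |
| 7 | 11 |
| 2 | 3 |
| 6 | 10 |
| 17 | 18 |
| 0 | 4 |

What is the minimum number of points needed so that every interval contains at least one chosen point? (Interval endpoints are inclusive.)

4

Process intervals by earliest right end; each time one isn't hit yet, stab at its right endpoint.
Sorted: [2,3] [0,4] [6,10] [7,11] [10,12] [12,14] [13,15] [17,18] [15,20]
{[2,3],[0,4]} hit by 3; {[6,10],[7,11],[10,12]} hit by 10; {[12,14],[13,15]} hit by 14; {[17,18],[15,20]} hit by 18.
Points: 3, 10, 14, 18 (4 total).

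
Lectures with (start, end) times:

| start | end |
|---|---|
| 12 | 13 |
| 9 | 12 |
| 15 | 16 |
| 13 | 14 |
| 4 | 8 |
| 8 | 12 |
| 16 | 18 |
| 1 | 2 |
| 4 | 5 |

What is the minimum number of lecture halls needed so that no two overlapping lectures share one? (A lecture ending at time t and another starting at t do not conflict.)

starts: [1, 4, 4, 8, 9, 12, 13, 15, 16]
ends:   [2, 5, 8, 12, 12, 13, 14, 16, 18]
s1→1 e2→0 s4→1 s4→2  — peak 2.

2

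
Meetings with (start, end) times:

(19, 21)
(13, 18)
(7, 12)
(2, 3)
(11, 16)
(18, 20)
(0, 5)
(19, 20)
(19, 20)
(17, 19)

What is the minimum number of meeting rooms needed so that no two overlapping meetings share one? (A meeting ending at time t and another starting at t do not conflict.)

4

starts: [0, 2, 7, 11, 13, 17, 18, 19, 19, 19]
ends:   [3, 5, 12, 16, 18, 19, 20, 20, 20, 21]
s0→1 s2→2 e3→1 e5→0 s7→1 s11→2 e12→1 s13→2 e16→1 s17→2 e18→1 s18→2 e19→1 s19→2 s19→3 s19→4  — peak 4.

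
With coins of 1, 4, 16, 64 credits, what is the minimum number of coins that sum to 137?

5

137 = 2×64 + 2×4 + 1×1
Total coins = 2 + 2 + 1 = 5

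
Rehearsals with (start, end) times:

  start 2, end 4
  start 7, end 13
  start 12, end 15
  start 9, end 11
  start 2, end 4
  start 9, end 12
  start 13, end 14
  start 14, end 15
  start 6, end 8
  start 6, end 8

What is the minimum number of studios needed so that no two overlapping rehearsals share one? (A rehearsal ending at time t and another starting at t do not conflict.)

3

Count concurrent intervals with a sweep; the peak is the room count.
Events (time:±→running): 2:+→1 2:+→2 4:-→1 4:-→0 6:+→1 6:+→2 7:+→3 … peak 3.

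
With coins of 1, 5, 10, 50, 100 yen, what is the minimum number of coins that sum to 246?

246 = 2×100 + 4×10 + 1×5 + 1×1
Total coins = 2 + 4 + 1 + 1 = 8

8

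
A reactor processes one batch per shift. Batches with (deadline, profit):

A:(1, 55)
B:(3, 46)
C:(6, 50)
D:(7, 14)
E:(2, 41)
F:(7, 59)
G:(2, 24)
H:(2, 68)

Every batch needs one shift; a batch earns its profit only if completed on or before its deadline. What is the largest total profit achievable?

292

Take jobs in profit order; each goes to the latest open slot no later than its deadline.
By profit: H(d2,68), F(d7,59), A(d1,55), C(d6,50), B(d3,46), E(d2,41), G(d2,24), D(d7,14)
H→slot 2; F→slot 7; A→slot 1; C→slot 6; B→slot 3; E skipped; G skipped; D→slot 5.
Profit = 55 + 68 + 46 + 14 + 50 + 59 = 292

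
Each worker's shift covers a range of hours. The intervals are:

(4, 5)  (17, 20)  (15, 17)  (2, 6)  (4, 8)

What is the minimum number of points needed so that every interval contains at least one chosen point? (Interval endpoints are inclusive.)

Sorted: [4,5] [2,6] [4,8] [15,17] [17,20]
{[4,5],[2,6],[4,8]} hit by 5; {[15,17],[17,20]} hit by 17.
Points: 5, 17 (2 total).

2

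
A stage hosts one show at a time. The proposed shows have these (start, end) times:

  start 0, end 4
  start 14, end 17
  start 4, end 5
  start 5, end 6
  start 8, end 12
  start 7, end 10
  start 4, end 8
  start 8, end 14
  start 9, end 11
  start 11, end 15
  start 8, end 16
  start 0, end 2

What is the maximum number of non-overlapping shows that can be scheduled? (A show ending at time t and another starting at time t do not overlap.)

Sort by end time and greedily take each interval whose start is ≥ the last chosen end.
Sorted by end: (0,2)  (0,4)  (4,5)  (5,6)  (4,8)  (7,10)  (9,11)  (8,12)  (8,14)  (11,15)  (8,16)  (14,17)
take (0,2); take (4,5); take (5,6); take (7,10); skip (8,12); take (11,15); skip (8,16).
Selected 5 shows.

5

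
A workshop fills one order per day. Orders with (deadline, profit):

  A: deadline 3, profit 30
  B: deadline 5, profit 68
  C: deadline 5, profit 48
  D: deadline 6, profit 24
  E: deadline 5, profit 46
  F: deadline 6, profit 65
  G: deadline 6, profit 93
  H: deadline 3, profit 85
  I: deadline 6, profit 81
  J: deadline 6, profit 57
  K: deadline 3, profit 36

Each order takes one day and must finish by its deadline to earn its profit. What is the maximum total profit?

449

Sort by profit descending; place each in the latest free slot ≤ its deadline.
By profit: G(d6,93), H(d3,85), I(d6,81), B(d5,68), F(d6,65), J(d6,57), C(d5,48), E(d5,46), K(d3,36), A(d3,30), D(d6,24)
G→slot 6; H→slot 3; I→slot 5; B→slot 4; F→slot 2; J→slot 1; C skipped; E skipped; K skipped; A skipped; D skipped.
Profit = 57 + 65 + 85 + 68 + 81 + 93 = 449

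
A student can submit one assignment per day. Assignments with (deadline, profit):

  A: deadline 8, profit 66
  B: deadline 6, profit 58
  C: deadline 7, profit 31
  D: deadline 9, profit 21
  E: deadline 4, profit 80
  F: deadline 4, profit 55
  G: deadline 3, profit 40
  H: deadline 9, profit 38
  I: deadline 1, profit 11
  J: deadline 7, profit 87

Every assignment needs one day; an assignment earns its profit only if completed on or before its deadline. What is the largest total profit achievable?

Take jobs in profit order; each goes to the latest open slot no later than its deadline.
Profit order: J=87 E=80 A=66 B=58 F=55 G=40 H=38 C=31 D=21 I=11
Assign: J→slot 7, E→slot 4, A→slot 8, B→slot 6, F→slot 3, G→slot 2, H→slot 9, C→slot 5, D→slot 1, I skipped.
Slots: [1:D] [2:G] [3:F] [4:E] [5:C] [6:B] [7:J] [8:A] [9:H]
Profit = 21 + 40 + 55 + 80 + 31 + 58 + 87 + 66 + 38 = 476

476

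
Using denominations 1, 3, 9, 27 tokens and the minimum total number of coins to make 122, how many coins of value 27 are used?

4

Greedy: take as many of the largest coin as possible, then repeat with the remainder.
122 − 4×27→14 − 1×9→5 − 1×3→2 − 2×1→0
Count of 27: 4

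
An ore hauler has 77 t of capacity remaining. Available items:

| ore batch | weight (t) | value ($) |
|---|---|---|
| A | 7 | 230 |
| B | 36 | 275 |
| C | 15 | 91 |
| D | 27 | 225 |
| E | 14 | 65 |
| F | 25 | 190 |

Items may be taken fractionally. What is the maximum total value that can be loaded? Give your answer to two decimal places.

Ratios (sorted): A 32.86, D 8.33, B 7.64, F 7.60, C 6.07, E 4.64
take A (7 @ 230); take D (27 @ 225); take B (36 @ 275); take 7/25 of F → 53.20. Capacity used 77/77.
Total value = 783.20

783.20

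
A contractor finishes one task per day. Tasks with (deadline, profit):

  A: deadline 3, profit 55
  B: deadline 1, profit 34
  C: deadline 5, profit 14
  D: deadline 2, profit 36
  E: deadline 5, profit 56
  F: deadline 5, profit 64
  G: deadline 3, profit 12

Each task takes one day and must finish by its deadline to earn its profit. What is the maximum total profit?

245

Take jobs in profit order; each goes to the latest open slot no later than its deadline.
By profit: F(d5,64), E(d5,56), A(d3,55), D(d2,36), B(d1,34), C(d5,14), G(d3,12)
F→slot 5; E→slot 4; A→slot 3; D→slot 2; B→slot 1; C skipped; G skipped.
Profit = 34 + 36 + 55 + 56 + 64 = 245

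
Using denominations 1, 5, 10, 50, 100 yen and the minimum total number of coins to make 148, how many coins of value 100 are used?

Greedy: take as many of the largest coin as possible, then repeat with the remainder.
148 = 1×100 + 4×10 + 1×5 + 3×1
Count of 100: 1

1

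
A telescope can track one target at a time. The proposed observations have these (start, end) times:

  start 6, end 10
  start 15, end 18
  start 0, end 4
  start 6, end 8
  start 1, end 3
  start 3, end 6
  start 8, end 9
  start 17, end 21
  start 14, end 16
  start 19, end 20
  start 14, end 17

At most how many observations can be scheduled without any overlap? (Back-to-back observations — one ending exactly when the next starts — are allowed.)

6

Sorted by end: (1,3)  (0,4)  (3,6)  (6,8)  (8,9)  (6,10)  (14,16)  (14,17)  (15,18)  (19,20)  (17,21)
take (1,3); skip (0,4); take (3,6); take (6,8); take (8,9); skip (6,10); take (14,16); take (19,20).
Selected 6 observations.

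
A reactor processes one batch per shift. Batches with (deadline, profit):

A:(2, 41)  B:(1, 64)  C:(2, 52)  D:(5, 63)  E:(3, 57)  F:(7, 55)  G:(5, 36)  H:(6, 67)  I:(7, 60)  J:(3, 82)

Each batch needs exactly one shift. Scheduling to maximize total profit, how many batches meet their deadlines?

Sort by profit descending; place each in the latest free slot ≤ its deadline.
By profit: J(d3,82), H(d6,67), B(d1,64), D(d5,63), I(d7,60), E(d3,57), F(d7,55), C(d2,52), A(d2,41), G(d5,36)
J→slot 3; H→slot 6; B→slot 1; D→slot 5; I→slot 7; E→slot 2; F→slot 4; C skipped; A skipped; G skipped.
7 of 10 scheduled.

7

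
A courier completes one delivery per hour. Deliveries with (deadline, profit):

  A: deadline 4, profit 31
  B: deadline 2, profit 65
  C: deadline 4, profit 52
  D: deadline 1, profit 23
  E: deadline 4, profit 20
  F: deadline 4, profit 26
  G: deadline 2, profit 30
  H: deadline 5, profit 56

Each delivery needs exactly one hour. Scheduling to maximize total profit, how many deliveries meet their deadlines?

By profit: B(d2,65), H(d5,56), C(d4,52), A(d4,31), G(d2,30), F(d4,26), D(d1,23), E(d4,20)
B→slot 2; H→slot 5; C→slot 4; A→slot 3; G→slot 1; F skipped; D skipped; E skipped.
5 of 8 scheduled.

5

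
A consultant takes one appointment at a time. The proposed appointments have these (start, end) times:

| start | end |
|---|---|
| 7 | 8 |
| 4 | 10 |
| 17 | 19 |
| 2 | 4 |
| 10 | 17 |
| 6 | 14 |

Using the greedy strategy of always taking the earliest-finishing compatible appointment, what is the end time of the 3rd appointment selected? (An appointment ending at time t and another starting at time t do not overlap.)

17

Sort by end time and greedily take each interval whose start is ≥ the last chosen end.
Sorted by end: (2,4)  (7,8)  (4,10)  (6,14)  (10,17)  (17,19)
take (2,4); take (7,8); skip (6,14); take (10,17); take (17,19).
Selected: (2,4) (7,8) (10,17) (17,19)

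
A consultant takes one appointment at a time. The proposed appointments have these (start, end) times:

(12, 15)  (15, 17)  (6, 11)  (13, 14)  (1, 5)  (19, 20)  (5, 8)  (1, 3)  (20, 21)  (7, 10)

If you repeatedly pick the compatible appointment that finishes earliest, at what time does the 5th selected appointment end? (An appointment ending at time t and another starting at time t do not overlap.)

By end time: (1,3), (1,5), (5,8), (7,10), (6,11), (13,14), (12,15), (15,17), (19,20), (20,21).
Pick (1,3); next start ≥ 3 → (5,8); next start ≥ 8 → (13,14); next start ≥ 14 → (15,17); next start ≥ 17 → (19,20); next start ≥ 20 → (20,21).
Selected: (1,3) (5,8) (13,14) (15,17) (19,20) (20,21)

20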